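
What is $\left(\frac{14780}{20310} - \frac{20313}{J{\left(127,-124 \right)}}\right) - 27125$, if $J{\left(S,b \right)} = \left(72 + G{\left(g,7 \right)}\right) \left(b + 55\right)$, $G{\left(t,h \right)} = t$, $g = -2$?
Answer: $- \frac{88680177269}{3269910} \approx -27120.0$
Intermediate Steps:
$J{\left(S,b \right)} = 3850 + 70 b$ ($J{\left(S,b \right)} = \left(72 - 2\right) \left(b + 55\right) = 70 \left(55 + b\right) = 3850 + 70 b$)
$\left(\frac{14780}{20310} - \frac{20313}{J{\left(127,-124 \right)}}\right) - 27125 = \left(\frac{14780}{20310} - \frac{20313}{3850 + 70 \left(-124\right)}\right) - 27125 = \left(14780 \cdot \frac{1}{20310} - \frac{20313}{3850 - 8680}\right) - 27125 = \left(\frac{1478}{2031} - \frac{20313}{-4830}\right) - 27125 = \left(\frac{1478}{2031} - - \frac{6771}{1610}\right) - 27125 = \left(\frac{1478}{2031} + \frac{6771}{1610}\right) - 27125 = \frac{16131481}{3269910} - 27125 = - \frac{88680177269}{3269910}$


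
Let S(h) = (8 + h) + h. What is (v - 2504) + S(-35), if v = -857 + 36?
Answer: -3387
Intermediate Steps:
v = -821
S(h) = 8 + 2*h
(v - 2504) + S(-35) = (-821 - 2504) + (8 + 2*(-35)) = -3325 + (8 - 70) = -3325 - 62 = -3387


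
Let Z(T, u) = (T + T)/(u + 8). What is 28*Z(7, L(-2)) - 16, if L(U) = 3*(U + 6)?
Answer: 18/5 ≈ 3.6000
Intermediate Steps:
L(U) = 18 + 3*U (L(U) = 3*(6 + U) = 18 + 3*U)
Z(T, u) = 2*T/(8 + u) (Z(T, u) = (2*T)/(8 + u) = 2*T/(8 + u))
28*Z(7, L(-2)) - 16 = 28*(2*7/(8 + (18 + 3*(-2)))) - 16 = 28*(2*7/(8 + (18 - 6))) - 16 = 28*(2*7/(8 + 12)) - 16 = 28*(2*7/20) - 16 = 28*(2*7*(1/20)) - 16 = 28*(7/10) - 16 = 98/5 - 16 = 18/5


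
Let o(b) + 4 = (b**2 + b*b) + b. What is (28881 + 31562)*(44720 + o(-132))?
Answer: 4801108376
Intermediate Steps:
o(b) = -4 + b + 2*b**2 (o(b) = -4 + ((b**2 + b*b) + b) = -4 + ((b**2 + b**2) + b) = -4 + (2*b**2 + b) = -4 + (b + 2*b**2) = -4 + b + 2*b**2)
(28881 + 31562)*(44720 + o(-132)) = (28881 + 31562)*(44720 + (-4 - 132 + 2*(-132)**2)) = 60443*(44720 + (-4 - 132 + 2*17424)) = 60443*(44720 + (-4 - 132 + 34848)) = 60443*(44720 + 34712) = 60443*79432 = 4801108376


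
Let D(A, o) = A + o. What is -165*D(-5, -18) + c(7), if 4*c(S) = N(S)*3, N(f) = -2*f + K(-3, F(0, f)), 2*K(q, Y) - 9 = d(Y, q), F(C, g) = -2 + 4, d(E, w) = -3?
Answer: 15147/4 ≈ 3786.8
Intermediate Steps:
F(C, g) = 2
K(q, Y) = 3 (K(q, Y) = 9/2 + (1/2)*(-3) = 9/2 - 3/2 = 3)
N(f) = 3 - 2*f (N(f) = -2*f + 3 = 3 - 2*f)
c(S) = 9/4 - 3*S/2 (c(S) = ((3 - 2*S)*3)/4 = (9 - 6*S)/4 = 9/4 - 3*S/2)
-165*D(-5, -18) + c(7) = -165*(-5 - 18) + (9/4 - 3/2*7) = -165*(-23) + (9/4 - 21/2) = 3795 - 33/4 = 15147/4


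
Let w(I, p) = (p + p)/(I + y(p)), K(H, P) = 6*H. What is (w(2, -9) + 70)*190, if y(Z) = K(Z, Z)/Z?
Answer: 25745/2 ≈ 12873.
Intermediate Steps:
y(Z) = 6 (y(Z) = (6*Z)/Z = 6)
w(I, p) = 2*p/(6 + I) (w(I, p) = (p + p)/(I + 6) = (2*p)/(6 + I) = 2*p/(6 + I))
(w(2, -9) + 70)*190 = (2*(-9)/(6 + 2) + 70)*190 = (2*(-9)/8 + 70)*190 = (2*(-9)*(1/8) + 70)*190 = (-9/4 + 70)*190 = (271/4)*190 = 25745/2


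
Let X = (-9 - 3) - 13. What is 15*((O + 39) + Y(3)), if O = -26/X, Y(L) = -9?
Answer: 2328/5 ≈ 465.60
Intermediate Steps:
X = -25 (X = -12 - 13 = -25)
O = 26/25 (O = -26/(-25) = -26*(-1/25) = 26/25 ≈ 1.0400)
15*((O + 39) + Y(3)) = 15*((26/25 + 39) - 9) = 15*(1001/25 - 9) = 15*(776/25) = 2328/5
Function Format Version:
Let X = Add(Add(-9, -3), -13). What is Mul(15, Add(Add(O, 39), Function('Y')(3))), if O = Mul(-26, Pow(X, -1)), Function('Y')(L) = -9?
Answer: Rational(2328, 5) ≈ 465.60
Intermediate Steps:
X = -25 (X = Add(-12, -13) = -25)
O = Rational(26, 25) (O = Mul(-26, Pow(-25, -1)) = Mul(-26, Rational(-1, 25)) = Rational(26, 25) ≈ 1.0400)
Mul(15, Add(Add(O, 39), Function('Y')(3))) = Mul(15, Add(Add(Rational(26, 25), 39), -9)) = Mul(15, Add(Rational(1001, 25), -9)) = Mul(15, Rational(776, 25)) = Rational(2328, 5)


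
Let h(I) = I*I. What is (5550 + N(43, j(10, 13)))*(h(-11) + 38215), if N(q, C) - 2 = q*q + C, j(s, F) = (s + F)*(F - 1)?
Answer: 294305472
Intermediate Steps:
j(s, F) = (-1 + F)*(F + s) (j(s, F) = (F + s)*(-1 + F) = (-1 + F)*(F + s))
N(q, C) = 2 + C + q² (N(q, C) = 2 + (q*q + C) = 2 + (q² + C) = 2 + (C + q²) = 2 + C + q²)
h(I) = I²
(5550 + N(43, j(10, 13)))*(h(-11) + 38215) = (5550 + (2 + (13² - 1*13 - 1*10 + 13*10) + 43²))*((-11)² + 38215) = (5550 + (2 + (169 - 13 - 10 + 130) + 1849))*(121 + 38215) = (5550 + (2 + 276 + 1849))*38336 = (5550 + 2127)*38336 = 7677*38336 = 294305472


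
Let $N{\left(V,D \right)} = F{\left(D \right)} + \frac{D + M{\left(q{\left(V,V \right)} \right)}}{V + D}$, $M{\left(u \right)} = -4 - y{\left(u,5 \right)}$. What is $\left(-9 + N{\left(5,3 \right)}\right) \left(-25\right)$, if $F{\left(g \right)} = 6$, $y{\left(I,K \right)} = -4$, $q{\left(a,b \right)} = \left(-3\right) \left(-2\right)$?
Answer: $\frac{525}{8} \approx 65.625$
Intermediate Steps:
$q{\left(a,b \right)} = 6$
$M{\left(u \right)} = 0$ ($M{\left(u \right)} = -4 - -4 = -4 + 4 = 0$)
$N{\left(V,D \right)} = 6 + \frac{D}{D + V}$ ($N{\left(V,D \right)} = 6 + \frac{D + 0}{V + D} = 6 + \frac{D}{D + V}$)
$\left(-9 + N{\left(5,3 \right)}\right) \left(-25\right) = \left(-9 + \frac{6 \cdot 5 + 7 \cdot 3}{3 + 5}\right) \left(-25\right) = \left(-9 + \frac{30 + 21}{8}\right) \left(-25\right) = \left(-9 + \frac{1}{8} \cdot 51\right) \left(-25\right) = \left(-9 + \frac{51}{8}\right) \left(-25\right) = \left(- \frac{21}{8}\right) \left(-25\right) = \frac{525}{8}$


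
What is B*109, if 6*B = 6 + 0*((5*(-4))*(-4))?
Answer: 109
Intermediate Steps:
B = 1 (B = (6 + 0*((5*(-4))*(-4)))/6 = (6 + 0*(-20*(-4)))/6 = (6 + 0*80)/6 = (6 + 0)/6 = (⅙)*6 = 1)
B*109 = 1*109 = 109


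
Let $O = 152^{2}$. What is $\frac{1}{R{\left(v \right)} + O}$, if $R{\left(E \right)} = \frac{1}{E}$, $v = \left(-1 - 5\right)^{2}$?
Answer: $\frac{36}{831745} \approx 4.3283 \cdot 10^{-5}$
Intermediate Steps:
$v = 36$ ($v = \left(-6\right)^{2} = 36$)
$O = 23104$
$\frac{1}{R{\left(v \right)} + O} = \frac{1}{\frac{1}{36} + 23104} = \frac{1}{\frac{831745}{36}} = \frac{36}{831745}$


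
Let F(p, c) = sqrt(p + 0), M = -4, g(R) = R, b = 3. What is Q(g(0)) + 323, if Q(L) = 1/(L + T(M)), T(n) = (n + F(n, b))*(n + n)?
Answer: 12921/40 + I/80 ≈ 323.02 + 0.0125*I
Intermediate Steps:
F(p, c) = sqrt(p)
T(n) = 2*n*(n + sqrt(n)) (T(n) = (n + sqrt(n))*(n + n) = (n + sqrt(n))*(2*n) = 2*n*(n + sqrt(n)))
Q(L) = 1/(32 + L - 16*I) (Q(L) = 1/(L + 2*(-4)*(-4 + sqrt(-4))) = 1/(L + 2*(-4)*(-4 + 2*I)) = 1/(L + (32 - 16*I)) = 1/(32 + L - 16*I))
Q(g(0)) + 323 = 1/(32 + 0 - 16*I) + 323 = 1/(32 - 16*I) + 323 = (32 + 16*I)/1280 + 323 = 323 + (32 + 16*I)/1280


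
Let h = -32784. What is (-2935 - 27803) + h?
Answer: -63522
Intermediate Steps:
(-2935 - 27803) + h = (-2935 - 27803) - 32784 = -30738 - 32784 = -63522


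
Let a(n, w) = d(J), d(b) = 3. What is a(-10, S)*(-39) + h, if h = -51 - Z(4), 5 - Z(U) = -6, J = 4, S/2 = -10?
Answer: -179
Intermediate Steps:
S = -20 (S = 2*(-10) = -20)
a(n, w) = 3
Z(U) = 11 (Z(U) = 5 - 1*(-6) = 5 + 6 = 11)
h = -62 (h = -51 - 1*11 = -51 - 11 = -62)
a(-10, S)*(-39) + h = 3*(-39) - 62 = -117 - 62 = -179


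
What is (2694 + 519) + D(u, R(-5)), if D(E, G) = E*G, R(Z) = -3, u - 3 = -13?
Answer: 3243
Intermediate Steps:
u = -10 (u = 3 - 13 = -10)
(2694 + 519) + D(u, R(-5)) = (2694 + 519) - 10*(-3) = 3213 + 30 = 3243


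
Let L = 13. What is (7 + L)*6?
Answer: 120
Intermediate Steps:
(7 + L)*6 = (7 + 13)*6 = 20*6 = 120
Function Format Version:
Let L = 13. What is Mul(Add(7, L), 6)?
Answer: 120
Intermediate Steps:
Mul(Add(7, L), 6) = Mul(Add(7, 13), 6) = Mul(20, 6) = 120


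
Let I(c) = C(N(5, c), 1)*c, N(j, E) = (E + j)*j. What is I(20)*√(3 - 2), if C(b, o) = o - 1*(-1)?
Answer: 40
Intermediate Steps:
N(j, E) = j*(E + j)
C(b, o) = 1 + o (C(b, o) = o + 1 = 1 + o)
I(c) = 2*c (I(c) = (1 + 1)*c = 2*c)
I(20)*√(3 - 2) = (2*20)*√(3 - 2) = 40*√1 = 40*1 = 40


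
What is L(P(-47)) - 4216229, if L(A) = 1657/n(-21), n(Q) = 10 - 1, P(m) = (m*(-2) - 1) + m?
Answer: -37944404/9 ≈ -4.2160e+6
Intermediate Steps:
P(m) = -1 - m (P(m) = (-2*m - 1) + m = (-1 - 2*m) + m = -1 - m)
n(Q) = 9
L(A) = 1657/9
L(P(-47)) - 4216229 = 1657/9 - 4216229 = -37944404/9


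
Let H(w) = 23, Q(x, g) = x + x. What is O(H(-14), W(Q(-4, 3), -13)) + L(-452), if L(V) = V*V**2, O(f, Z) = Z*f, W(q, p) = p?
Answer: -92345707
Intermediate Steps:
Q(x, g) = 2*x
L(V) = V**3
O(H(-14), W(Q(-4, 3), -13)) + L(-452) = -13*23 + (-452)**3 = -299 - 92345408 = -92345707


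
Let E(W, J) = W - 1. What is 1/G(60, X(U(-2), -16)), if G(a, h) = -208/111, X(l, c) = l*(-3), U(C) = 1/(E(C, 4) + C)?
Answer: -111/208 ≈ -0.53365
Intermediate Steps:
E(W, J) = -1 + W
U(C) = 1/(-1 + 2*C) (U(C) = 1/((-1 + C) + C) = 1/(-1 + 2*C))
X(l, c) = -3*l
G(a, h) = -208/111 (G(a, h) = -208*1/111 = -208/111)
1/G(60, X(U(-2), -16)) = 1/(-208/111) = -111/208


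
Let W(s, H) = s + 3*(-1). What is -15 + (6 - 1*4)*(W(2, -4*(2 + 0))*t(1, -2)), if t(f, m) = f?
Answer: -17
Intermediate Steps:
W(s, H) = -3 + s (W(s, H) = s - 3 = -3 + s)
-15 + (6 - 1*4)*(W(2, -4*(2 + 0))*t(1, -2)) = -15 + (6 - 1*4)*((-3 + 2)*1) = -15 + (6 - 4)*(-1*1) = -15 + 2*(-1) = -15 - 2 = -17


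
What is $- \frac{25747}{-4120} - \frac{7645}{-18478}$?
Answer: $\frac{253625233}{38064680} \approx 6.663$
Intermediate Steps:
$- \frac{25747}{-4120} - \frac{7645}{-18478} = \left(-25747\right) \left(- \frac{1}{4120}\right) - - \frac{7645}{18478} = \frac{25747}{4120} + \frac{7645}{18478} = \frac{253625233}{38064680}$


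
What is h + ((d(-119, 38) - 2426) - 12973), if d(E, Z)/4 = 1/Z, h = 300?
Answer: -286879/19 ≈ -15099.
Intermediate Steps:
d(E, Z) = 4/Z
h + ((d(-119, 38) - 2426) - 12973) = 300 + ((4/38 - 2426) - 12973) = 300 + ((4*(1/38) - 2426) - 12973) = 300 + ((2/19 - 2426) - 12973) = 300 + (-46092/19 - 12973) = 300 - 292579/19 = -286879/19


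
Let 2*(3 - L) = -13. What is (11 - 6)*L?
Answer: 95/2 ≈ 47.500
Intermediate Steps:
L = 19/2 (L = 3 - ½*(-13) = 3 + 13/2 = 19/2 ≈ 9.5000)
(11 - 6)*L = (11 - 6)*(19/2) = 5*(19/2) = 95/2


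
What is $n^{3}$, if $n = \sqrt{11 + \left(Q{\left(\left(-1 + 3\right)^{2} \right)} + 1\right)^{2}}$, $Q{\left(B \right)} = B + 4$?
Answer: $184 \sqrt{23} \approx 882.43$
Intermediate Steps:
$Q{\left(B \right)} = 4 + B$
$n = 2 \sqrt{23}$ ($n = \sqrt{11 + \left(\left(4 + \left(-1 + 3\right)^{2}\right) + 1\right)^{2}} = \sqrt{11 + \left(\left(4 + 2^{2}\right) + 1\right)^{2}} = \sqrt{11 + \left(\left(4 + 4\right) + 1\right)^{2}} = \sqrt{11 + \left(8 + 1\right)^{2}} = \sqrt{11 + 9^{2}} = \sqrt{11 + 81} = \sqrt{92} = 2 \sqrt{23} \approx 9.5917$)
$n^{3} = \left(2 \sqrt{23}\right)^{3} = 184 \sqrt{23}$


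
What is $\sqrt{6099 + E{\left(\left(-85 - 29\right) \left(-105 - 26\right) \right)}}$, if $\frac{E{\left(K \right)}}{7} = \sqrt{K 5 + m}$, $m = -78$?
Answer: $\sqrt{6099 + 84 \sqrt{518}} \approx 89.503$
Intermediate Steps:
$E{\left(K \right)} = 7 \sqrt{-78 + 5 K}$ ($E{\left(K \right)} = 7 \sqrt{K 5 - 78} = 7 \sqrt{5 K - 78} = 7 \sqrt{-78 + 5 K}$)
$\sqrt{6099 + E{\left(\left(-85 - 29\right) \left(-105 - 26\right) \right)}} = \sqrt{6099 + 7 \sqrt{-78 + 5 \left(-85 - 29\right) \left(-105 - 26\right)}} = \sqrt{6099 + 7 \sqrt{-78 + 5 \left(\left(-114\right) \left(-131\right)\right)}} = \sqrt{6099 + 7 \sqrt{-78 + 5 \cdot 14934}} = \sqrt{6099 + 7 \sqrt{-78 + 74670}} = \sqrt{6099 + 7 \sqrt{74592}} = \sqrt{6099 + 7 \cdot 12 \sqrt{518}} = \sqrt{6099 + 84 \sqrt{518}}$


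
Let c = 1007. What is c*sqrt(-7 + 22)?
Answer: 1007*sqrt(15) ≈ 3900.1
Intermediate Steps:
c*sqrt(-7 + 22) = 1007*sqrt(-7 + 22) = 1007*sqrt(15)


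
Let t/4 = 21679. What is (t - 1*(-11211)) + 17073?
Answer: 115000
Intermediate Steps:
t = 86716 (t = 4*21679 = 86716)
(t - 1*(-11211)) + 17073 = (86716 - 1*(-11211)) + 17073 = (86716 + 11211) + 17073 = 97927 + 17073 = 115000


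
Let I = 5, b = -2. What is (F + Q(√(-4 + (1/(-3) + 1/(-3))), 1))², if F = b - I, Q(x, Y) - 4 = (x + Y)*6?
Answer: -159 + 12*I*√42 ≈ -159.0 + 77.769*I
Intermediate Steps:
Q(x, Y) = 4 + 6*Y + 6*x (Q(x, Y) = 4 + (x + Y)*6 = 4 + (Y + x)*6 = 4 + (6*Y + 6*x) = 4 + 6*Y + 6*x)
F = -7 (F = -2 - 1*5 = -2 - 5 = -7)
(F + Q(√(-4 + (1/(-3) + 1/(-3))), 1))² = (-7 + (4 + 6*1 + 6*√(-4 + (1/(-3) + 1/(-3)))))² = (-7 + (4 + 6 + 6*√(-4 + (1*(-⅓) + 1*(-⅓)))))² = (-7 + (4 + 6 + 6*√(-4 + (-⅓ - ⅓))))² = (-7 + (4 + 6 + 6*√(-4 - ⅔)))² = (-7 + (4 + 6 + 6*√(-14/3)))² = (-7 + (4 + 6 + 6*(I*√42/3)))² = (-7 + (4 + 6 + 2*I*√42))² = (-7 + (10 + 2*I*√42))² = (3 + 2*I*√42)²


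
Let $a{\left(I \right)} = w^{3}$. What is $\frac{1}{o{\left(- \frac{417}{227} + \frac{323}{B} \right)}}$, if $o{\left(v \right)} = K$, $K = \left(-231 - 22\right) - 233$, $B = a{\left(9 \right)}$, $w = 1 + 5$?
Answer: $- \frac{1}{486} \approx -0.0020576$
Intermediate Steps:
$w = 6$
$a{\left(I \right)} = 216$ ($a{\left(I \right)} = 6^{3} = 216$)
$B = 216$
$K = -486$ ($K = -253 - 233 = -486$)
$o{\left(v \right)} = -486$
$\frac{1}{o{\left(- \frac{417}{227} + \frac{323}{B} \right)}} = \frac{1}{-486} = - \frac{1}{486}$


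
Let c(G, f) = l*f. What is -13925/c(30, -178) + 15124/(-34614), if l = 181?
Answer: -2632541/557596926 ≈ -0.0047212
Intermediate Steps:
c(G, f) = 181*f
-13925/c(30, -178) + 15124/(-34614) = -13925/(181*(-178)) + 15124/(-34614) = -13925/(-32218) + 15124*(-1/34614) = -13925*(-1/32218) - 7562/17307 = 13925/32218 - 7562/17307 = -2632541/557596926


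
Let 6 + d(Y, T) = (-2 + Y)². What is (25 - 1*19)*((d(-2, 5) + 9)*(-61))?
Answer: -6954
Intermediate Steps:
d(Y, T) = -6 + (-2 + Y)²
(25 - 1*19)*((d(-2, 5) + 9)*(-61)) = (25 - 1*19)*(((-6 + (-2 - 2)²) + 9)*(-61)) = (25 - 19)*(((-6 + (-4)²) + 9)*(-61)) = 6*(((-6 + 16) + 9)*(-61)) = 6*((10 + 9)*(-61)) = 6*(19*(-61)) = 6*(-1159) = -6954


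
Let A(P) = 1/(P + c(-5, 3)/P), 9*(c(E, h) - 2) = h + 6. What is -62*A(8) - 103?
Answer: -7397/67 ≈ -110.40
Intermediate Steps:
c(E, h) = 8/3 + h/9 (c(E, h) = 2 + (h + 6)/9 = 2 + (6 + h)/9 = 2 + (⅔ + h/9) = 8/3 + h/9)
A(P) = 1/(P + 3/P) (A(P) = 1/(P + (8/3 + (⅑)*3)/P) = 1/(P + (8/3 + ⅓)/P) = 1/(P + 3/P))
-62*A(8) - 103 = -496/(3 + 8²) - 103 = -496/(3 + 64) - 103 = -496/67 - 103 = -7397/67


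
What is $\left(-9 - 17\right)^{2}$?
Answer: $676$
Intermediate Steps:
$\left(-9 - 17\right)^{2} = \left(-26\right)^{2} = 676$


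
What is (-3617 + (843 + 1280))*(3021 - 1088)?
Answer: -2887902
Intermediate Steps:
(-3617 + (843 + 1280))*(3021 - 1088) = (-3617 + 2123)*1933 = -1494*1933 = -2887902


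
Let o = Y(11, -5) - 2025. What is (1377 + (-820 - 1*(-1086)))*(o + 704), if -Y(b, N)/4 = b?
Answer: -2242695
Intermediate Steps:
Y(b, N) = -4*b
o = -2069 (o = -4*11 - 2025 = -44 - 2025 = -2069)
(1377 + (-820 - 1*(-1086)))*(o + 704) = (1377 + (-820 - 1*(-1086)))*(-2069 + 704) = (1377 + (-820 + 1086))*(-1365) = (1377 + 266)*(-1365) = 1643*(-1365) = -2242695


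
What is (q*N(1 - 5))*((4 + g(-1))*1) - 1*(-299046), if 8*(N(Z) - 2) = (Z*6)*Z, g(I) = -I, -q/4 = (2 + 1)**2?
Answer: 296526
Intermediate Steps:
q = -36 (q = -4*(2 + 1)**2 = -4*3**2 = -4*9 = -36)
N(Z) = 2 + 3*Z**2/4 (N(Z) = 2 + ((Z*6)*Z)/8 = 2 + ((6*Z)*Z)/8 = 2 + (6*Z**2)/8 = 2 + 3*Z**2/4)
(q*N(1 - 5))*((4 + g(-1))*1) - 1*(-299046) = (-36*(2 + 3*(1 - 5)**2/4))*((4 - 1*(-1))*1) - 1*(-299046) = (-36*(2 + (3/4)*(-4)**2))*((4 + 1)*1) + 299046 = (-36*(2 + (3/4)*16))*(5*1) + 299046 = -36*(2 + 12)*5 + 299046 = -36*14*5 + 299046 = -504*5 + 299046 = -2520 + 299046 = 296526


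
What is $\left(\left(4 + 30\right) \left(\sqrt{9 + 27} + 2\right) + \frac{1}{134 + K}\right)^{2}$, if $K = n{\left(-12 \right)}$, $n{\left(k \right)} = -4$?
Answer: $\frac{1250400321}{16900} \approx 73988.0$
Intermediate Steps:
$K = -4$
$\left(\left(4 + 30\right) \left(\sqrt{9 + 27} + 2\right) + \frac{1}{134 + K}\right)^{2} = \left(\left(4 + 30\right) \left(\sqrt{9 + 27} + 2\right) + \frac{1}{134 - 4}\right)^{2} = \left(34 \left(\sqrt{36} + 2\right) + \frac{1}{130}\right)^{2} = \left(34 \left(6 + 2\right) + \frac{1}{130}\right)^{2} = \left(34 \cdot 8 + \frac{1}{130}\right)^{2} = \left(272 + \frac{1}{130}\right)^{2} = \left(\frac{35361}{130}\right)^{2} = \frac{1250400321}{16900}$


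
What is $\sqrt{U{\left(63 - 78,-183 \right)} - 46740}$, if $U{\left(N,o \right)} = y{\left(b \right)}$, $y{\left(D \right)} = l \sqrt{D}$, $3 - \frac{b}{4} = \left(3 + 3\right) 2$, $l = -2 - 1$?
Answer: $\sqrt{-46740 - 18 i} \approx 0.0416 - 216.19 i$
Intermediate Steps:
$l = -3$
$b = -36$ ($b = 12 - 4 \left(3 + 3\right) 2 = 12 - 4 \cdot 6 \cdot 2 = 12 - 48 = -36$)
$y{\left(D \right)} = - 3 \sqrt{D}$
$U{\left(N,o \right)} = - 18 i$ ($U{\left(N,o \right)} = - 3 \sqrt{-36} = - 3 \cdot 6 i = - 18 i$)
$\sqrt{U{\left(63 - 78,-183 \right)} - 46740} = \sqrt{- 18 i - 46740} = \sqrt{-46740 - 18 i}$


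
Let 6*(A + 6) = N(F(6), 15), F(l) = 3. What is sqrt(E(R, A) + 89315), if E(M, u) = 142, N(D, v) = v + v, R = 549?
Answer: sqrt(89457) ≈ 299.09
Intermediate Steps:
N(D, v) = 2*v
A = -1 (A = -6 + (2*15)/6 = -6 + (1/6)*30 = -6 + 5 = -1)
sqrt(E(R, A) + 89315) = sqrt(142 + 89315) = sqrt(89457)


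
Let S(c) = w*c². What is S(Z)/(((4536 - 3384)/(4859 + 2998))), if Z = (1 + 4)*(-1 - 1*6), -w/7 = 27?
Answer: -202121325/128 ≈ -1.5791e+6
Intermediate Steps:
w = -189 (w = -7*27 = -189)
Z = -35 (Z = 5*(-1 - 6) = 5*(-7) = -35)
S(c) = -189*c²
S(Z)/(((4536 - 3384)/(4859 + 2998))) = (-189*(-35)²)/(((4536 - 3384)/(4859 + 2998))) = (-189*1225)/((1152/7857)) = -231525/(1152*(1/7857)) = -231525/128/873 = -231525*873/128 = -202121325/128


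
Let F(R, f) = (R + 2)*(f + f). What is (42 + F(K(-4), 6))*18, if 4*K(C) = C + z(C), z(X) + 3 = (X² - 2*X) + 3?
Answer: 2268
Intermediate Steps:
z(X) = X² - 2*X (z(X) = -3 + ((X² - 2*X) + 3) = -3 + (3 + X² - 2*X) = X² - 2*X)
K(C) = C/4 + C*(-2 + C)/4 (K(C) = (C + C*(-2 + C))/4 = C/4 + C*(-2 + C)/4)
F(R, f) = 2*f*(2 + R) (F(R, f) = (2 + R)*(2*f) = 2*f*(2 + R))
(42 + F(K(-4), 6))*18 = (42 + 2*6*(2 + (¼)*(-4)*(-1 - 4)))*18 = (42 + 2*6*(2 + (¼)*(-4)*(-5)))*18 = (42 + 2*6*(2 + 5))*18 = (42 + 2*6*7)*18 = (42 + 84)*18 = 126*18 = 2268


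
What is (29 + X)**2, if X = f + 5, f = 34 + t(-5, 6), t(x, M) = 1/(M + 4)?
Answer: 463761/100 ≈ 4637.6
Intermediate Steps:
t(x, M) = 1/(4 + M)
f = 341/10 (f = 34 + 1/(4 + 6) = 34 + 1/10 = 341/10 ≈ 34.100)
X = 391/10 (X = 341/10 + 5 = 391/10 ≈ 39.100)
(29 + X)**2 = (29 + 391/10)**2 = (681/10)**2 = 463761/100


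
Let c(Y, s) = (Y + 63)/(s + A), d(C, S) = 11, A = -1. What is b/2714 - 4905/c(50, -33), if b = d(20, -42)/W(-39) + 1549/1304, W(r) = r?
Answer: 23018131601251/15596619792 ≈ 1475.8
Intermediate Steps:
c(Y, s) = (63 + Y)/(-1 + s) (c(Y, s) = (Y + 63)/(s - 1) = (63 + Y)/(-1 + s))
b = 46067/50856 (b = 11/(-39) + 1549/1304 = 11*(-1/39) + 1549*(1/1304) = -11/39 + 1549/1304 = 46067/50856 ≈ 0.90583)
b/2714 - 4905/c(50, -33) = (46067/50856)/2714 - 4905*(-1 - 33)/(63 + 50) = (46067/50856)*(1/2714) - 4905/(113/(-34)) = 46067/138023184 - 4905/((-1/34*113)) = 46067/138023184 - 4905/(-113/34) = 46067/138023184 - 4905*(-34/113) = 46067/138023184 + 166770/113 = 23018131601251/15596619792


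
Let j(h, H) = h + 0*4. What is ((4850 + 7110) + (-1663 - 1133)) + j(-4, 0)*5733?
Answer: -13768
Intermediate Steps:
j(h, H) = h (j(h, H) = h + 0 = h)
((4850 + 7110) + (-1663 - 1133)) + j(-4, 0)*5733 = ((4850 + 7110) + (-1663 - 1133)) - 4*5733 = (11960 - 2796) - 22932 = 9164 - 22932 = -13768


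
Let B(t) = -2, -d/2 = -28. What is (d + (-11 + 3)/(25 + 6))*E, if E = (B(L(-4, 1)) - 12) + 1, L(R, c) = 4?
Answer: -22464/31 ≈ -724.65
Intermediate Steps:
d = 56 (d = -2*(-28) = 56)
E = -13 (E = (-2 - 12) + 1 = -14 + 1 = -13)
(d + (-11 + 3)/(25 + 6))*E = (56 + (-11 + 3)/(25 + 6))*(-13) = (56 - 8/31)*(-13) = (1728/31)*(-13) = -22464/31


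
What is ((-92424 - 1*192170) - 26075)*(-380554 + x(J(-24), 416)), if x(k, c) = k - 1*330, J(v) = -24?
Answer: 118336307452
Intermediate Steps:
x(k, c) = -330 + k (x(k, c) = k - 330 = -330 + k)
((-92424 - 1*192170) - 26075)*(-380554 + x(J(-24), 416)) = ((-92424 - 1*192170) - 26075)*(-380554 + (-330 - 24)) = ((-92424 - 192170) - 26075)*(-380554 - 354) = (-284594 - 26075)*(-380908) = -310669*(-380908) = 118336307452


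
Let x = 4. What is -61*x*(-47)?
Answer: 11468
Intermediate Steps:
-61*x*(-47) = -61*4*(-47) = -244*(-47) = 11468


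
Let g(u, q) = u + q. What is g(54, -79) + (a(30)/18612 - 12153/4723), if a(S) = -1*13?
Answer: -2423864935/87904476 ≈ -27.574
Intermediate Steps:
g(u, q) = q + u
a(S) = -13
g(54, -79) + (a(30)/18612 - 12153/4723) = (-79 + 54) + (-13/18612 - 12153/4723) = -25 + (-13*1/18612 - 12153*1/4723) = -25 + (-13/18612 - 12153/4723) = -25 - 226253035/87904476 = -2423864935/87904476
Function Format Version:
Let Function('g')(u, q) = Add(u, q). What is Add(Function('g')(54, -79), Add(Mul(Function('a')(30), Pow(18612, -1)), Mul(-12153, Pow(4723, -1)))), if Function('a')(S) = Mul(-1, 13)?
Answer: Rational(-2423864935, 87904476) ≈ -27.574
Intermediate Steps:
Function('g')(u, q) = Add(q, u)
Function('a')(S) = -13
Add(Function('g')(54, -79), Add(Mul(Function('a')(30), Pow(18612, -1)), Mul(-12153, Pow(4723, -1)))) = Add(Add(-79, 54), Add(Mul(-13, Pow(18612, -1)), Mul(-12153, Pow(4723, -1)))) = Add(-25, Add(Mul(-13, Rational(1, 18612)), Mul(-12153, Rational(1, 4723)))) = Add(-25, Add(Rational(-13, 18612), Rational(-12153, 4723))) = Add(-25, Rational(-226253035, 87904476)) = Rational(-2423864935, 87904476)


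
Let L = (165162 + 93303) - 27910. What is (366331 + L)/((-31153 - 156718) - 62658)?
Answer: -596886/250529 ≈ -2.3825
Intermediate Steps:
L = 230555 (L = 258465 - 27910 = 230555)
(366331 + L)/((-31153 - 156718) - 62658) = (366331 + 230555)/((-31153 - 156718) - 62658) = 596886/(-187871 - 62658) = 596886/(-250529) = 596886*(-1/250529) = -596886/250529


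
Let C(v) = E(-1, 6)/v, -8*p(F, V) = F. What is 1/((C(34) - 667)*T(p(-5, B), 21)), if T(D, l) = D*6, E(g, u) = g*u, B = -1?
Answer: -34/85065 ≈ -0.00039969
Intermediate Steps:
p(F, V) = -F/8
C(v) = -6/v (C(v) = (-1*6)/v = -6/v)
T(D, l) = 6*D
1/((C(34) - 667)*T(p(-5, B), 21)) = 1/((-6/34 - 667)*(6*(-1/8*(-5)))) = 1/((-6*1/34 - 667)*(6*(5/8))) = 1/((-3/17 - 667)*(15/4)) = 1/(-11342/17*15/4) = 1/(-85065/34) = -34/85065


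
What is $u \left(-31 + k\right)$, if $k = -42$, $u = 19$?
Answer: $-1387$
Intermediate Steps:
$u \left(-31 + k\right) = 19 \left(-31 - 42\right) = 19 \left(-73\right) = -1387$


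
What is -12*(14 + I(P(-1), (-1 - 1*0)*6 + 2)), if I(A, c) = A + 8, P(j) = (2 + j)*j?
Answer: -252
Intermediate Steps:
P(j) = j*(2 + j)
I(A, c) = 8 + A
-12*(14 + I(P(-1), (-1 - 1*0)*6 + 2)) = -12*(14 + (8 - (2 - 1))) = -12*(14 + (8 - 1*1)) = -12*(14 + (8 - 1)) = -12*(14 + 7) = -12*21 = -252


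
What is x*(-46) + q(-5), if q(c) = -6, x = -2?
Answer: 86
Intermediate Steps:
x*(-46) + q(-5) = -2*(-46) - 6 = 92 - 6 = 86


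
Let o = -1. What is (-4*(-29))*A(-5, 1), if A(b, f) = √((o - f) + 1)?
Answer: 116*I ≈ 116.0*I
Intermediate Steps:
A(b, f) = √(-f) (A(b, f) = √((-1 - f) + 1) = √(-f))
(-4*(-29))*A(-5, 1) = (-4*(-29))*√(-1*1) = 116*√(-1) = 116*I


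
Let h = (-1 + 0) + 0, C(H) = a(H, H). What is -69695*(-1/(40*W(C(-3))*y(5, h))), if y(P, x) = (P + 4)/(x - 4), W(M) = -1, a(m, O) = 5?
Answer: 69695/72 ≈ 967.99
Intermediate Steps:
C(H) = 5
h = -1 (h = -1 + 0 = -1)
y(P, x) = (4 + P)/(-4 + x)
-69695*(-1/(40*W(C(-3))*y(5, h))) = -69695*(-4 - 1)/(40*(4 + 5)) = -69695/(-40*9/(-5)*(-1)) = -69695/(-(-8)*9*(-1)) = -69695/(-40*(-9/5)*(-1)) = -69695/(72*(-1)) = -69695/(-72) = -69695*(-1/72) = 69695/72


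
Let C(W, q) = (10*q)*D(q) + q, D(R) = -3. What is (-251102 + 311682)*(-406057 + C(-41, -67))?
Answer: -24481226120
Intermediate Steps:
C(W, q) = -29*q (C(W, q) = (10*q)*(-3) + q = -30*q + q = -29*q)
(-251102 + 311682)*(-406057 + C(-41, -67)) = (-251102 + 311682)*(-406057 - 29*(-67)) = 60580*(-406057 + 1943) = 60580*(-404114) = -24481226120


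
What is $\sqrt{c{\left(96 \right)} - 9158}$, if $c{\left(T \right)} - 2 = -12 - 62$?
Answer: $i \sqrt{9230} \approx 96.073 i$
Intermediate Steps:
$c{\left(T \right)} = -72$ ($c{\left(T \right)} = 2 - 74 = -72$)
$\sqrt{c{\left(96 \right)} - 9158} = \sqrt{-72 - 9158} = \sqrt{-9230} = i \sqrt{9230}$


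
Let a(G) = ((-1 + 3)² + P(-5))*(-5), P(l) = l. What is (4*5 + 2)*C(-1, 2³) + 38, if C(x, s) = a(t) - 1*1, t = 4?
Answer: 126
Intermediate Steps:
a(G) = 5 (a(G) = ((-1 + 3)² - 5)*(-5) = (2² - 5)*(-5) = (4 - 5)*(-5) = -1*(-5) = 5)
C(x, s) = 4 (C(x, s) = 5 - 1*1 = 5 - 1 = 4)
(4*5 + 2)*C(-1, 2³) + 38 = (4*5 + 2)*4 + 38 = (20 + 2)*4 + 38 = 22*4 + 38 = 88 + 38 = 126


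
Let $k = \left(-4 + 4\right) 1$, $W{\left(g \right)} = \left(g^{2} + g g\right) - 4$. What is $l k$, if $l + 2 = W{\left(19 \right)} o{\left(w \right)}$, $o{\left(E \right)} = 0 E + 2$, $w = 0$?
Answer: $0$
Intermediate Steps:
$W{\left(g \right)} = -4 + 2 g^{2}$ ($W{\left(g \right)} = \left(g^{2} + g^{2}\right) - 4 = 2 g^{2} - 4 = -4 + 2 g^{2}$)
$o{\left(E \right)} = 2$ ($o{\left(E \right)} = 0 + 2 = 2$)
$l = 1434$ ($l = -2 + \left(-4 + 2 \cdot 19^{2}\right) 2 = -2 + \left(-4 + 2 \cdot 361\right) 2 = -2 + \left(-4 + 722\right) 2 = -2 + 718 \cdot 2 = -2 + 1436 = 1434$)
$k = 0$ ($k = 0 \cdot 1 = 0$)
$l k = 1434 \cdot 0 = 0$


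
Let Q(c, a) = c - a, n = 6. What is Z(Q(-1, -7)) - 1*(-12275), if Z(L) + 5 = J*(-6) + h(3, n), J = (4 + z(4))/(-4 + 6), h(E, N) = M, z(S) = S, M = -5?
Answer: 12241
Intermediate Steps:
h(E, N) = -5
J = 4 (J = (4 + 4)/(-4 + 6) = 8/2 = 8*(½) = 4)
Z(L) = -34 (Z(L) = -5 + (4*(-6) - 5) = -5 + (-24 - 5) = -5 - 29 = -34)
Z(Q(-1, -7)) - 1*(-12275) = -34 - 1*(-12275) = -34 + 12275 = 12241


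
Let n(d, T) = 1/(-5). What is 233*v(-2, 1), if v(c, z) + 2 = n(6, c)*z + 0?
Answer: -2563/5 ≈ -512.60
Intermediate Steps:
n(d, T) = -1/5 (n(d, T) = 1*(-1/5) = -1/5)
v(c, z) = -2 - z/5 (v(c, z) = -2 + (-z/5 + 0) = -2 - z/5)
233*v(-2, 1) = 233*(-2 - 1/5*1) = 233*(-2 - 1/5) = 233*(-11/5) = -2563/5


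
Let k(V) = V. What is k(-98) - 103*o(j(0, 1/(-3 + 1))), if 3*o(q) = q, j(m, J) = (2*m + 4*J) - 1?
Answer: 5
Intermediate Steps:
j(m, J) = -1 + 2*m + 4*J
o(q) = q/3
k(-98) - 103*o(j(0, 1/(-3 + 1))) = -98 - 103*(-1 + 2*0 + 4/(-3 + 1))/3 = -98 - 103*(-1 + 0 + 4/(-2))/3 = -98 - 103*(-1 + 0 + 4*(-1/2))/3 = -98 - 103*(-1 + 0 - 2)/3 = -98 - 103*(1/3)*(-3) = -98 - 103*(-1) = -98 - 1*(-103) = -98 + 103 = 5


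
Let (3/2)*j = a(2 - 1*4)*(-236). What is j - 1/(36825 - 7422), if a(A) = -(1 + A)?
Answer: -4626073/29403 ≈ -157.33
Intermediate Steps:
a(A) = -1 - A
j = -472/3 (j = 2*((-1 - (2 - 1*4))*(-236))/3 = 2*((-1 - (2 - 4))*(-236))/3 = 2*((-1 - 1*(-2))*(-236))/3 = 2*((-1 + 2)*(-236))/3 = 2*(1*(-236))/3 = (⅔)*(-236) = -472/3 ≈ -157.33)
j - 1/(36825 - 7422) = -472/3 - 1/(36825 - 7422) = -472/3 - 1/29403 = -4626073/29403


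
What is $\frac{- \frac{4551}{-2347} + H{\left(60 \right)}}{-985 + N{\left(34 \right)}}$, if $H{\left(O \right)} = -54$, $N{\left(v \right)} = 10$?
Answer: $\frac{3133}{58675} \approx 0.053396$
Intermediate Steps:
$\frac{- \frac{4551}{-2347} + H{\left(60 \right)}}{-985 + N{\left(34 \right)}} = \frac{- \frac{4551}{-2347} - 54}{-985 + 10} = \frac{\left(-4551\right) \left(- \frac{1}{2347}\right) - 54}{-975} = \left(\frac{4551}{2347} - 54\right) \left(- \frac{1}{975}\right) = \left(- \frac{122187}{2347}\right) \left(- \frac{1}{975}\right) = \frac{3133}{58675}$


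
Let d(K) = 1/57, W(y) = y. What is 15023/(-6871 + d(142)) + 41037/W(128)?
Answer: 7981184547/25065344 ≈ 318.42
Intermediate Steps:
d(K) = 1/57
15023/(-6871 + d(142)) + 41037/W(128) = 15023/(-6871 + 1/57) + 41037/128 = 15023/(-391646/57) + 41037*(1/128) = 15023*(-57/391646) + 41037/128 = -856311/391646 + 41037/128 = 7981184547/25065344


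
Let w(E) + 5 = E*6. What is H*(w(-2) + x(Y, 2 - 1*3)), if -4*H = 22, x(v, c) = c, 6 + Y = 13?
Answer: 99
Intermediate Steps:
Y = 7 (Y = -6 + 13 = 7)
w(E) = -5 + 6*E (w(E) = -5 + E*6 = -5 + 6*E)
H = -11/2 (H = -¼*22 = -11/2 ≈ -5.5000)
H*(w(-2) + x(Y, 2 - 1*3)) = -11*((-5 + 6*(-2)) + (2 - 1*3))/2 = -11*((-5 - 12) + (2 - 3))/2 = -11*(-17 - 1)/2 = -11/2*(-18) = 99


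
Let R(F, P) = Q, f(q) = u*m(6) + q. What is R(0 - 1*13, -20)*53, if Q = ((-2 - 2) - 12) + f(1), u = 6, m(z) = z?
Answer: 1113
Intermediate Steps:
f(q) = 36 + q (f(q) = 6*6 + q = 36 + q)
Q = 21 (Q = ((-2 - 2) - 12) + (36 + 1) = (-4 - 12) + 37 = -16 + 37 = 21)
R(F, P) = 21
R(0 - 1*13, -20)*53 = 21*53 = 1113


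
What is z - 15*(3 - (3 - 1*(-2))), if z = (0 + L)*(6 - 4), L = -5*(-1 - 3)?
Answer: 70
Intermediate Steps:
L = 20 (L = -5*(-4) = 20)
z = 40 (z = (0 + 20)*(6 - 4) = 20*2 = 40)
z - 15*(3 - (3 - 1*(-2))) = 40 - 15*(3 - (3 - 1*(-2))) = 40 - 15*(3 - (3 + 2)) = 40 - 15*(3 - 1*5) = 40 - 15*(3 - 5) = 40 - 15*(-2) = 40 + 30 = 70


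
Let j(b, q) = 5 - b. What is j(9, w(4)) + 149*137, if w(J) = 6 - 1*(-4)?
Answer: 20409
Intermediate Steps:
w(J) = 10 (w(J) = 6 + 4 = 10)
j(9, w(4)) + 149*137 = (5 - 1*9) + 149*137 = (5 - 9) + 20413 = -4 + 20413 = 20409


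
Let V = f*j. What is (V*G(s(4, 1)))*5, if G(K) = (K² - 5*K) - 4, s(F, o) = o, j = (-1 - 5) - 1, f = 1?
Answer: 280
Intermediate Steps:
j = -7 (j = -6 - 1 = -7)
G(K) = -4 + K² - 5*K
V = -7 (V = 1*(-7) = -7)
(V*G(s(4, 1)))*5 = -7*(-4 + 1² - 5*1)*5 = -7*(-4 + 1 - 5)*5 = -7*(-8)*5 = 56*5 = 280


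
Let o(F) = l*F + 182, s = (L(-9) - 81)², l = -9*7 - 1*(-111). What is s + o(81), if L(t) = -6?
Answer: 11639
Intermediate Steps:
l = 48 (l = -63 + 111 = 48)
s = 7569 (s = (-6 - 81)² = (-87)² = 7569)
o(F) = 182 + 48*F (o(F) = 48*F + 182 = 182 + 48*F)
s + o(81) = 7569 + (182 + 48*81) = 7569 + (182 + 3888) = 7569 + 4070 = 11639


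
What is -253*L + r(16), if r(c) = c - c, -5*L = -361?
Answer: -91333/5 ≈ -18267.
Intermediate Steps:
L = 361/5 (L = -⅕*(-361) = 361/5 ≈ 72.200)
r(c) = 0
-253*L + r(16) = -253*361/5 + 0 = -91333/5 + 0 = -91333/5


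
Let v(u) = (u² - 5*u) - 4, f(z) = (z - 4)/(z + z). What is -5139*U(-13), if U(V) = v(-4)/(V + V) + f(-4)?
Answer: 15417/13 ≈ 1185.9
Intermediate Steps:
f(z) = (-4 + z)/(2*z) (f(z) = (-4 + z)/((2*z)) = (-4 + z)*(1/(2*z)) = (-4 + z)/(2*z))
v(u) = -4 + u² - 5*u
U(V) = 1 + 16/V (U(V) = (-4 + (-4)² - 5*(-4))/(V + V) + (½)*(-4 - 4)/(-4) = (-4 + 16 + 20)/((2*V)) + (½)*(-¼)*(-8) = 32*(1/(2*V)) + 1 = 16/V + 1 = 1 + 16/V)
-5139*U(-13) = -5139*(16 - 13)/(-13) = -(-5139)*3/13 = -5139*(-3/13) = 15417/13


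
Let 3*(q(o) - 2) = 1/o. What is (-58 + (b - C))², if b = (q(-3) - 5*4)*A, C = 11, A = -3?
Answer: 1936/9 ≈ 215.11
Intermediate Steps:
q(o) = 2 + 1/(3*o) (q(o) = 2 + (1/o)/3 = 2 + 1/(3*o))
b = 163/3 (b = ((2 + (⅓)/(-3)) - 5*4)*(-3) = ((2 + (⅓)*(-⅓)) - 20)*(-3) = ((2 - ⅑) - 20)*(-3) = (17/9 - 20)*(-3) = -163/9*(-3) = 163/3 ≈ 54.333)
(-58 + (b - C))² = (-58 + (163/3 - 1*11))² = (-58 + (163/3 - 11))² = (-58 + 130/3)² = (-44/3)² = 1936/9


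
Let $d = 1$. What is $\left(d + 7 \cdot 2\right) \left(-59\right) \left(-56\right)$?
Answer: $49560$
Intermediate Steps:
$\left(d + 7 \cdot 2\right) \left(-59\right) \left(-56\right) = \left(1 + 7 \cdot 2\right) \left(-59\right) \left(-56\right) = \left(1 + 14\right) \left(-59\right) \left(-56\right) = 15 \left(-59\right) \left(-56\right) = \left(-885\right) \left(-56\right) = 49560$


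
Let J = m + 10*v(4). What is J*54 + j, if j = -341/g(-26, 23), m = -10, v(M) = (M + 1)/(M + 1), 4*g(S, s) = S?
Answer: 682/13 ≈ 52.462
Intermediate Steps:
g(S, s) = S/4
v(M) = 1 (v(M) = (1 + M)/(1 + M) = 1)
j = 682/13 (j = -341/((1/4)*(-26)) = -341/(-13/2) = -341*(-2/13) = 682/13 ≈ 52.462)
J = 0 (J = -10 + 10*1 = -10 + 10 = 0)
J*54 + j = 0*54 + 682/13 = 0 + 682/13 = 682/13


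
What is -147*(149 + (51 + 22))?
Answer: -32634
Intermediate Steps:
-147*(149 + (51 + 22)) = -147*(149 + 73) = -147*222 = -32634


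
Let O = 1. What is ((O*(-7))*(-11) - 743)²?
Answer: 443556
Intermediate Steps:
((O*(-7))*(-11) - 743)² = ((1*(-7))*(-11) - 743)² = (-7*(-11) - 743)² = (77 - 743)² = (-666)² = 443556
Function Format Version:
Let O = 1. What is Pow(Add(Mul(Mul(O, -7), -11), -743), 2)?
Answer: 443556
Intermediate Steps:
Pow(Add(Mul(Mul(O, -7), -11), -743), 2) = Pow(Add(Mul(Mul(1, -7), -11), -743), 2) = Pow(Add(Mul(-7, -11), -743), 2) = Pow(Add(77, -743), 2) = Pow(-666, 2) = 443556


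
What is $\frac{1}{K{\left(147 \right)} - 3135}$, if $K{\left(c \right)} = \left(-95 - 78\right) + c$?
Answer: $- \frac{1}{3161} \approx -0.00031636$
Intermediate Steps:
$K{\left(c \right)} = -173 + c$
$\frac{1}{K{\left(147 \right)} - 3135} = \frac{1}{\left(-173 + 147\right) - 3135} = \frac{1}{-26 - 3135} = \frac{1}{-3161} = - \frac{1}{3161}$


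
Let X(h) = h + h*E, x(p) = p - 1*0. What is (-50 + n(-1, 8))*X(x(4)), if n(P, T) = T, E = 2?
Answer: -504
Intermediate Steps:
x(p) = p (x(p) = p + 0 = p)
X(h) = 3*h (X(h) = h + h*2 = h + 2*h = 3*h)
(-50 + n(-1, 8))*X(x(4)) = (-50 + 8)*(3*4) = -42*12 = -504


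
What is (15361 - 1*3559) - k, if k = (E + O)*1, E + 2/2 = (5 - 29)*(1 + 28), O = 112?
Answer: 12387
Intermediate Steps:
E = -697 (E = -1 + (5 - 29)*(1 + 28) = -1 - 24*29 = -1 - 696 = -697)
k = -585 (k = (-697 + 112)*1 = -585*1 = -585)
(15361 - 1*3559) - k = (15361 - 1*3559) - 1*(-585) = (15361 - 3559) + 585 = 11802 + 585 = 12387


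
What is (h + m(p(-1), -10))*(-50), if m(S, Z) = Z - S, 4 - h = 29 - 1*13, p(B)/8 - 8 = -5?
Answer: 2300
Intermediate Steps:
p(B) = 24 (p(B) = 64 + 8*(-5) = 64 - 40 = 24)
h = -12 (h = 4 - (29 - 1*13) = 4 - (29 - 13) = 4 - 1*16 = 4 - 16 = -12)
(h + m(p(-1), -10))*(-50) = (-12 + (-10 - 1*24))*(-50) = (-12 + (-10 - 24))*(-50) = (-12 - 34)*(-50) = -46*(-50) = 2300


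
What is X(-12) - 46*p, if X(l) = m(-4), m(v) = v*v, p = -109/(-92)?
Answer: -77/2 ≈ -38.500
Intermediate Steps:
p = 109/92 (p = -109*(-1/92) = 109/92 ≈ 1.1848)
m(v) = v²
X(l) = 16 (X(l) = (-4)² = 16)
X(-12) - 46*p = 16 - 46*109/92 = 16 - 109/2 = -77/2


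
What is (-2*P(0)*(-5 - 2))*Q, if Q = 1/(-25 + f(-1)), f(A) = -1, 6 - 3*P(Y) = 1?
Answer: -35/39 ≈ -0.89744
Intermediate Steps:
P(Y) = 5/3 (P(Y) = 2 - ⅓*1 = 2 - ⅓ = 5/3)
Q = -1/26 (Q = 1/(-25 - 1) = 1/(-26) = -1/26 ≈ -0.038462)
(-2*P(0)*(-5 - 2))*Q = -10*(-5 - 2)/3*(-1/26) = -10*(-7)/3*(-1/26) = -2*(-35/3)*(-1/26) = (70/3)*(-1/26) = -35/39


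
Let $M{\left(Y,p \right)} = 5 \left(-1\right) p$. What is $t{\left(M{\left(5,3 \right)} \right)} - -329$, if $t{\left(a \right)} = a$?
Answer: $314$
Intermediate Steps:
$M{\left(Y,p \right)} = - 5 p$
$t{\left(M{\left(5,3 \right)} \right)} - -329 = \left(-5\right) 3 - -329 = -15 + 329 = 314$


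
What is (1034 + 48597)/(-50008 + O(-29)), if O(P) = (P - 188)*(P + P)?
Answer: -49631/37422 ≈ -1.3263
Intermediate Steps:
O(P) = 2*P*(-188 + P) (O(P) = (-188 + P)*(2*P) = 2*P*(-188 + P))
(1034 + 48597)/(-50008 + O(-29)) = (1034 + 48597)/(-50008 + 2*(-29)*(-188 - 29)) = 49631/(-50008 + 2*(-29)*(-217)) = 49631/(-50008 + 12586) = 49631/(-37422) = 49631*(-1/37422) = -49631/37422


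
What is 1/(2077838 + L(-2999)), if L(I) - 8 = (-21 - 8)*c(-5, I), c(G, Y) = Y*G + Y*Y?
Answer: -1/259183038 ≈ -3.8583e-9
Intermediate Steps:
c(G, Y) = Y² + G*Y (c(G, Y) = G*Y + Y² = Y² + G*Y)
L(I) = 8 - 29*I*(-5 + I) (L(I) = 8 + (-21 - 8)*(I*(-5 + I)) = 8 - 29*I*(-5 + I))
1/(2077838 + L(-2999)) = 1/(2077838 + (8 - 29*(-2999)*(-5 - 2999))) = 1/(2077838 + (8 - 29*(-2999)*(-3004))) = 1/(2077838 + (8 - 261260884)) = 1/(2077838 - 261260876) = 1/(-259183038) = -1/259183038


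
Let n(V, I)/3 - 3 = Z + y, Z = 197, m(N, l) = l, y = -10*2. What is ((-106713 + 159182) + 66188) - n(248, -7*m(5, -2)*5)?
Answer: 118117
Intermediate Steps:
y = -20
n(V, I) = 540 (n(V, I) = 9 + 3*(197 - 20) = 9 + 3*177 = 9 + 531 = 540)
((-106713 + 159182) + 66188) - n(248, -7*m(5, -2)*5) = ((-106713 + 159182) + 66188) - 1*540 = (52469 + 66188) - 540 = 118657 - 540 = 118117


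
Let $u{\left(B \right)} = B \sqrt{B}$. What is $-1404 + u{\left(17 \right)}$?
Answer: $-1404 + 17 \sqrt{17} \approx -1333.9$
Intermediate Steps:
$u{\left(B \right)} = B^{\frac{3}{2}}$
$-1404 + u{\left(17 \right)} = -1404 + 17^{\frac{3}{2}} = -1404 + 17 \sqrt{17}$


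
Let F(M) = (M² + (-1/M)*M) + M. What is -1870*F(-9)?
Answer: -132770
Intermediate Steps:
F(M) = -1 + M + M² (F(M) = (M² - 1) + M = (-1 + M²) + M = -1 + M + M²)
-1870*F(-9) = -1870*(-1 - 9 + (-9)²) = -1870*(-1 - 9 + 81) = -1870*71 = -132770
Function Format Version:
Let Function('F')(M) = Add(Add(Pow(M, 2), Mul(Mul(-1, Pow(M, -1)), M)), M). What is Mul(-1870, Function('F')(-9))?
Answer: -132770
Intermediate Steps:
Function('F')(M) = Add(-1, M, Pow(M, 2)) (Function('F')(M) = Add(Add(Pow(M, 2), -1), M) = Add(Add(-1, Pow(M, 2)), M) = Add(-1, M, Pow(M, 2)))
Mul(-1870, Function('F')(-9)) = Mul(-1870, Add(-1, -9, Pow(-9, 2))) = Mul(-1870, Add(-1, -9, 81)) = Mul(-1870, 71) = -132770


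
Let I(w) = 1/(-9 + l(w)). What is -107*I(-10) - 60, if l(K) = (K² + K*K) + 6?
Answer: -11927/197 ≈ -60.543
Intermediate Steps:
l(K) = 6 + 2*K² (l(K) = (K² + K²) + 6 = 2*K² + 6 = 6 + 2*K²)
I(w) = 1/(-3 + 2*w²) (I(w) = 1/(-9 + (6 + 2*w²)) = 1/(-3 + 2*w²))
-107*I(-10) - 60 = -107/(-3 + 2*(-10)²) - 60 = -107/(-3 + 2*100) - 60 = -107/(-3 + 200) - 60 = -107/197 - 60 = -11927/197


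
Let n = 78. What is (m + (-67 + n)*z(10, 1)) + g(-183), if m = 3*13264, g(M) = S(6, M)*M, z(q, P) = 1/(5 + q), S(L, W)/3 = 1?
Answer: 588656/15 ≈ 39244.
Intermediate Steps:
S(L, W) = 3 (S(L, W) = 3*1 = 3)
g(M) = 3*M
m = 39792
(m + (-67 + n)*z(10, 1)) + g(-183) = (39792 + (-67 + 78)/(5 + 10)) + 3*(-183) = (39792 + 11/15) - 549 = 596891/15 - 549 = 588656/15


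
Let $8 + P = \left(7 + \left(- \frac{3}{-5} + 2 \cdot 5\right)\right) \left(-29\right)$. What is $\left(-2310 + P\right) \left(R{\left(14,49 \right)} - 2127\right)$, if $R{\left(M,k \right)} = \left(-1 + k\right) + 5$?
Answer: $\frac{29330508}{5} \approx 5.8661 \cdot 10^{6}$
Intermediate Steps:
$R{\left(M,k \right)} = 4 + k$
$P = - \frac{2592}{5}$ ($P = -8 + \left(7 + \left(- \frac{3}{-5} + 2 \cdot 5\right)\right) \left(-29\right) = -8 + \left(7 + \left(\left(-3\right) \left(- \frac{1}{5}\right) + 10\right)\right) \left(-29\right) = -8 + \left(7 + \left(\frac{3}{5} + 10\right)\right) \left(-29\right) = -8 + \left(7 + \frac{53}{5}\right) \left(-29\right) = -8 + \frac{88}{5} \left(-29\right) = -8 - \frac{2552}{5} = - \frac{2592}{5} \approx -518.4$)
$\left(-2310 + P\right) \left(R{\left(14,49 \right)} - 2127\right) = \left(-2310 - \frac{2592}{5}\right) \left(\left(4 + 49\right) - 2127\right) = - \frac{14142 \left(53 - 2127\right)}{5} = \left(- \frac{14142}{5}\right) \left(-2074\right) = \frac{29330508}{5}$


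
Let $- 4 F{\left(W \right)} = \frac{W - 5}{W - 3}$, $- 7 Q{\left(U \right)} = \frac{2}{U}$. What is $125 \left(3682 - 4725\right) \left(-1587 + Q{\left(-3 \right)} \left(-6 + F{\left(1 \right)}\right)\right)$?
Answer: $\frac{620957500}{3} \approx 2.0699 \cdot 10^{8}$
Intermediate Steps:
$Q{\left(U \right)} = - \frac{2}{7 U}$ ($Q{\left(U \right)} = - \frac{2 \frac{1}{U}}{7} = - \frac{2}{7 U}$)
$F{\left(W \right)} = - \frac{-5 + W}{4 \left(-3 + W\right)}$ ($F{\left(W \right)} = - \frac{\left(W - 5\right) \frac{1}{W - 3}}{4} = - \frac{\left(-5 + W\right) \frac{1}{-3 + W}}{4} = - \frac{\frac{1}{-3 + W} \left(-5 + W\right)}{4} = - \frac{-5 + W}{4 \left(-3 + W\right)}$)
$125 \left(3682 - 4725\right) \left(-1587 + Q{\left(-3 \right)} \left(-6 + F{\left(1 \right)}\right)\right) = 125 \left(3682 - 4725\right) \left(-1587 + - \frac{2}{7 \left(-3\right)} \left(-6 + \frac{5 - 1}{4 \left(-3 + 1\right)}\right)\right) = 125 \left(- 1043 \left(-1587 + \left(- \frac{2}{7}\right) \left(- \frac{1}{3}\right) \left(-6 + \frac{5 - 1}{4 \left(-2\right)}\right)\right)\right) = 125 \left(- 1043 \left(-1587 + \frac{2 \left(-6 + \frac{1}{4} \left(- \frac{1}{2}\right) 4\right)}{21}\right)\right) = 125 \left(- 1043 \left(-1587 + \frac{2 \left(-6 - \frac{1}{2}\right)}{21}\right)\right) = 125 \left(- 1043 \left(-1587 + \frac{2}{21} \left(- \frac{13}{2}\right)\right)\right) = 125 \left(- 1043 \left(-1587 - \frac{13}{21}\right)\right) = 125 \left(\left(-1043\right) \left(- \frac{33340}{21}\right)\right) = 125 \cdot \frac{4967660}{3} = \frac{620957500}{3}$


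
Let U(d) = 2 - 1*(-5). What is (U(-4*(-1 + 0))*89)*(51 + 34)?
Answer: 52955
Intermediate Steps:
U(d) = 7 (U(d) = 2 + 5 = 7)
(U(-4*(-1 + 0))*89)*(51 + 34) = (7*89)*(51 + 34) = 623*85 = 52955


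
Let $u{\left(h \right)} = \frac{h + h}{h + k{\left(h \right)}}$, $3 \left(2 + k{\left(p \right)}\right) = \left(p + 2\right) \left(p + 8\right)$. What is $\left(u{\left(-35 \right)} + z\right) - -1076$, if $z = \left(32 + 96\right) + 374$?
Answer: $\frac{41021}{26} \approx 1577.7$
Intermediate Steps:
$k{\left(p \right)} = -2 + \frac{\left(2 + p\right) \left(8 + p\right)}{3}$ ($k{\left(p \right)} = -2 + \frac{\left(p + 2\right) \left(p + 8\right)}{3} = -2 + \frac{\left(2 + p\right) \left(8 + p\right)}{3}$)
$u{\left(h \right)} = \frac{2 h}{\frac{10}{3} + \frac{h^{2}}{3} + \frac{13 h}{3}}$ ($u{\left(h \right)} = \frac{h + h}{h + \left(\frac{10}{3} + \frac{h^{2}}{3} + \frac{10 h}{3}\right)} = \frac{2 h}{\frac{10}{3} + \frac{h^{2}}{3} + \frac{13 h}{3}}$)
$z = 502$ ($z = 128 + 374 = 502$)
$\left(u{\left(-35 \right)} + z\right) - -1076 = \left(6 \left(-35\right) \frac{1}{10 + \left(-35\right)^{2} + 13 \left(-35\right)} + 502\right) - -1076 = \left(6 \left(-35\right) \frac{1}{10 + 1225 - 455} + 502\right) + 1076 = \left(6 \left(-35\right) \frac{1}{780} + 502\right) + 1076 = \left(- \frac{7}{26} + 502\right) + 1076 = \frac{13045}{26} + 1076 = \frac{41021}{26}$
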